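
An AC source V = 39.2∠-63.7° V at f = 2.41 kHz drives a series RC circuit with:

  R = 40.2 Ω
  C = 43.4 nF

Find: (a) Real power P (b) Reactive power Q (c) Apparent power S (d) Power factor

Step 1 — Angular frequency: ω = 2π·f = 2π·2410 = 1.514e+04 rad/s.
Step 2 — Component impedances:
  R: Z = R = 40.2 Ω
  C: Z = 1/(jωC) = -j/(ω·C) = 0 - j1522 Ω
Step 3 — Series combination: Z_total = R + C = 40.2 - j1522 Ω = 1522∠-88.5° Ω.
Step 4 — Source phasor: V = 39.2∠-63.7° V = 17.37 - j35.14 V.
Step 5 — Current: I = V / Z = 0.02338 + j0.0108 A = 0.02575∠24.8° A.
Step 6 — Complex power: S = V·I* = 0.02666 - j1.009 VA.
Step 7 — Real power: P = Re(S) = 0.02666 W.
Step 8 — Reactive power: Q = Im(S) = -1.009 VAR.
Step 9 — Apparent power: |S| = 1.01 VA.
Step 10 — Power factor: PF = P/|S| = 0.02641 (leading).

(a) P = 0.02666 W  (b) Q = -1.009 VAR  (c) S = 1.01 VA  (d) PF = 0.02641 (leading)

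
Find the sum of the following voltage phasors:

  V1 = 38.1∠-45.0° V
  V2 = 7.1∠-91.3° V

Step 1 — Convert each phasor to rectangular form:
  V1 = 38.1·(cos(-45.0°) + j·sin(-45.0°)) = 26.94 - j26.94 V
  V2 = 7.1·(cos(-91.3°) + j·sin(-91.3°)) = -0.1611 - j7.098 V
Step 2 — Sum components: V_total = 26.78 - j34.04 V.
Step 3 — Convert to polar: |V_total| = 43.31 V, ∠V_total = -51.8°.

V_total = 43.31∠-51.8° V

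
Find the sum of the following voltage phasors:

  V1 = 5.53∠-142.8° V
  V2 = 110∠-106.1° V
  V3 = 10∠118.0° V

Step 1 — Convert each phasor to rectangular form:
  V1 = 5.53·(cos(-142.8°) + j·sin(-142.8°)) = -4.405 - j3.343 V
  V2 = 110·(cos(-106.1°) + j·sin(-106.1°)) = -30.5 - j105.7 V
  V3 = 10·(cos(118.0°) + j·sin(118.0°)) = -4.695 + j8.829 V
Step 2 — Sum components: V_total = -39.6 - j100.2 V.
Step 3 — Convert to polar: |V_total| = 107.7 V, ∠V_total = -111.6°.

V_total = 107.7∠-111.6° V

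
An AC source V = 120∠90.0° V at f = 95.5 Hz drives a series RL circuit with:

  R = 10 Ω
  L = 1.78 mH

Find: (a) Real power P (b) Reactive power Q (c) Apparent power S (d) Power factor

Step 1 — Angular frequency: ω = 2π·f = 2π·95.5 = 600 rad/s.
Step 2 — Component impedances:
  R: Z = R = 10 Ω
  L: Z = jωL = j·600·0.00178 = 0 + j1.068 Ω
Step 3 — Series combination: Z_total = R + L = 10 + j1.068 Ω = 10.06∠6.1° Ω.
Step 4 — Source phasor: V = 120∠90.0° V = 0 + j120 V.
Step 5 — Current: I = V / Z = 1.267 + j11.86 A = 11.93∠83.9° A.
Step 6 — Complex power: S = V·I* = 1424 + j152.1 VA.
Step 7 — Real power: P = Re(S) = 1424 W.
Step 8 — Reactive power: Q = Im(S) = 152.1 VAR.
Step 9 — Apparent power: |S| = 1432 VA.
Step 10 — Power factor: PF = P/|S| = 0.9943 (lagging).

(a) P = 1424 W  (b) Q = 152.1 VAR  (c) S = 1432 VA  (d) PF = 0.9943 (lagging)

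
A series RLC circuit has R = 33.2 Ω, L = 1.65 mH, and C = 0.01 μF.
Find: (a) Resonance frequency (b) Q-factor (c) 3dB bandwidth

Step 1 — Resonance: ω₀ = 1/√(LC) = 1/√(0.00165·1e-08) = 2.462e+05 rad/s.
Step 2 — f₀ = ω₀/(2π) = 3.918e+04 Hz.
Step 3 — Series Q: Q = ω₀L/R = 2.462e+05·0.00165/33.2 = 12.23.
Step 4 — Bandwidth: Δω = ω₀/Q = 2.012e+04 rad/s; BW = Δω/(2π) = 3202 Hz.

(a) f₀ = 3.918e+04 Hz  (b) Q = 12.23  (c) BW = 3202 Hz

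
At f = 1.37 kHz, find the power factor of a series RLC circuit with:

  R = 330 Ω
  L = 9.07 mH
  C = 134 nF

Step 1 — Angular frequency: ω = 2π·f = 2π·1370 = 8608 rad/s.
Step 2 — Component impedances:
  R: Z = R = 330 Ω
  L: Z = jωL = j·8608·0.00907 = 0 + j78.07 Ω
  C: Z = 1/(jωC) = -j/(ω·C) = 0 - j867 Ω
Step 3 — Series combination: Z_total = R + L + C = 330 - j788.9 Ω = 855.1∠-67.3° Ω.
Step 4 — Power factor: PF = cos(φ) = Re(Z)/|Z| = 330/855.1 = 0.3859.
Step 5 — Type: Im(Z) = -788.9 ⇒ leading (phase φ = -67.3°).

PF = 0.3859 (leading, φ = -67.3°)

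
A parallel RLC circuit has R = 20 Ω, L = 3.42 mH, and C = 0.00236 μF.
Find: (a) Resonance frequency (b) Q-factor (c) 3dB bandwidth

Step 1 — Resonance: ω₀ = 1/√(LC) = 1/√(0.00342·2.36e-09) = 3.52e+05 rad/s.
Step 2 — f₀ = ω₀/(2π) = 5.602e+04 Hz.
Step 3 — Parallel Q: Q = R/(ω₀L) = 20/(3.52e+05·0.00342) = 0.01661.
Step 4 — Bandwidth: Δω = ω₀/Q = 2.119e+07 rad/s; BW = Δω/(2π) = 3.372e+06 Hz.

(a) f₀ = 5.602e+04 Hz  (b) Q = 0.01661  (c) BW = 3.372e+06 Hz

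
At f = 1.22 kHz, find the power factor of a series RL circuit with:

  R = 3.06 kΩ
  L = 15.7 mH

Step 1 — Angular frequency: ω = 2π·f = 2π·1220 = 7665 rad/s.
Step 2 — Component impedances:
  R: Z = R = 3060 Ω
  L: Z = jωL = j·7665·0.0157 = 0 + j120.3 Ω
Step 3 — Series combination: Z_total = R + L = 3060 + j120.3 Ω = 3062∠2.3° Ω.
Step 4 — Power factor: PF = cos(φ) = Re(Z)/|Z| = 3060/3062.4 = 0.9992.
Step 5 — Type: Im(Z) = 120.3 ⇒ lagging (phase φ = 2.3°).

PF = 0.9992 (lagging, φ = 2.3°)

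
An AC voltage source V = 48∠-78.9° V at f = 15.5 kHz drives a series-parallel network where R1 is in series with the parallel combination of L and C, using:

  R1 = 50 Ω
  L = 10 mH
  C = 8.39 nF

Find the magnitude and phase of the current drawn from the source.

Step 1 — Angular frequency: ω = 2π·f = 2π·1.55e+04 = 9.739e+04 rad/s.
Step 2 — Component impedances:
  R1: Z = R = 50 Ω
  L: Z = jωL = j·9.739e+04·0.01 = 0 + j973.9 Ω
  C: Z = 1/(jωC) = -j/(ω·C) = 0 - j1224 Ω
Step 3 — Parallel branch: L || C = 1/(1/L + 1/C) = 0 + j4769 Ω.
Step 4 — Series with R1: Z_total = R1 + (L || C) = 50 + j4769 Ω = 4769∠89.4° Ω.
Step 5 — Source phasor: V = 48∠-78.9° V = 9.241 - j47.1 V.
Step 6 — Ohm's law: I = V / Z_total = (9.241 - j47.1) / (50 + j4769) = -0.009856 - j0.002041 A.
Step 7 — Convert to polar: |I| = 0.01007 A, ∠I = -168.3°.

I = 0.01007∠-168.3° A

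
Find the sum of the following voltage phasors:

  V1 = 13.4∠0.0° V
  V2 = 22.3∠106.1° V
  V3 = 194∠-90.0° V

Step 1 — Convert each phasor to rectangular form:
  V1 = 13.4·(cos(0.0°) + j·sin(0.0°)) = 13.4 V
  V2 = 22.3·(cos(106.1°) + j·sin(106.1°)) = -6.184 + j21.43 V
  V3 = 194·(cos(-90.0°) + j·sin(-90.0°)) = 0 - j194 V
Step 2 — Sum components: V_total = 7.216 - j172.6 V.
Step 3 — Convert to polar: |V_total| = 172.7 V, ∠V_total = -87.6°.

V_total = 172.7∠-87.6° V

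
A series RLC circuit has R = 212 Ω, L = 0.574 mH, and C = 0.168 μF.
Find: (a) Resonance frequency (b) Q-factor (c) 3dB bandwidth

Step 1 — Resonance: ω₀ = 1/√(LC) = 1/√(0.000574·1.68e-07) = 1.018e+05 rad/s.
Step 2 — f₀ = ω₀/(2π) = 1.621e+04 Hz.
Step 3 — Series Q: Q = ω₀L/R = 1.018e+05·0.000574/212 = 0.2757.
Step 4 — Bandwidth: Δω = ω₀/Q = 3.693e+05 rad/s; BW = Δω/(2π) = 5.878e+04 Hz.

(a) f₀ = 1.621e+04 Hz  (b) Q = 0.2757  (c) BW = 5.878e+04 Hz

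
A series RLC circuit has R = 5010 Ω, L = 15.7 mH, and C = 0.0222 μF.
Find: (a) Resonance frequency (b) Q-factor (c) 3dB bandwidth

Step 1 — Resonance: ω₀ = 1/√(LC) = 1/√(0.0157·2.22e-08) = 5.356e+04 rad/s.
Step 2 — f₀ = ω₀/(2π) = 8525 Hz.
Step 3 — Series Q: Q = ω₀L/R = 5.356e+04·0.0157/5010 = 0.1679.
Step 4 — Bandwidth: Δω = ω₀/Q = 3.191e+05 rad/s; BW = Δω/(2π) = 5.079e+04 Hz.

(a) f₀ = 8525 Hz  (b) Q = 0.1679  (c) BW = 5.079e+04 Hz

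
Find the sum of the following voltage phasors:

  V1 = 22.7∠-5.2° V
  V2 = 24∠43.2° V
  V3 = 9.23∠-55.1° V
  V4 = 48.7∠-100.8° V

Step 1 — Convert each phasor to rectangular form:
  V1 = 22.7·(cos(-5.2°) + j·sin(-5.2°)) = 22.61 - j2.057 V
  V2 = 24·(cos(43.2°) + j·sin(43.2°)) = 17.5 + j16.43 V
  V3 = 9.23·(cos(-55.1°) + j·sin(-55.1°)) = 5.281 - j7.57 V
  V4 = 48.7·(cos(-100.8°) + j·sin(-100.8°)) = -9.125 - j47.84 V
Step 2 — Sum components: V_total = 36.26 - j41.04 V.
Step 3 — Convert to polar: |V_total| = 54.76 V, ∠V_total = -48.5°.

V_total = 54.76∠-48.5° V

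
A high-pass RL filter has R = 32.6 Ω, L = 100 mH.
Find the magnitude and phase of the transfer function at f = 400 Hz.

Step 1 — Angular frequency: ω = 2π·400 = 2513 rad/s.
Step 2 — Transfer function: H(jω) = jωL/(R + jωL).
Step 3 — Numerator jωL = j·251.3; denominator R + jωL = 32.6 + j251.3.
Step 4 — H = 0.9835 + j0.1276.
Step 5 — Magnitude: |H| = 0.9917 (-0.1 dB); phase: φ = 7.4°.

|H| = 0.9917 (-0.1 dB), φ = 7.4°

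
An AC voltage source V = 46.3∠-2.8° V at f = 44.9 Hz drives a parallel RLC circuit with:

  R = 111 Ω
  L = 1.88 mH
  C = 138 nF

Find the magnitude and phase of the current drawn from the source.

Step 1 — Angular frequency: ω = 2π·f = 2π·44.9 = 282.1 rad/s.
Step 2 — Component impedances:
  R: Z = R = 111 Ω
  L: Z = jωL = j·282.1·0.00188 = 0 + j0.5304 Ω
  C: Z = 1/(jωC) = -j/(ω·C) = 0 - j2.569e+04 Ω
Step 3 — Parallel combination: 1/Z_total = 1/R + 1/L + 1/C; Z_total = 0.002534 + j0.5304 Ω = 0.5304∠89.7° Ω.
Step 4 — Source phasor: V = 46.3∠-2.8° V = 46.24 - j2.262 V.
Step 5 — Ohm's law: I = V / Z_total = (46.24 - j2.262) / (0.002534 + j0.5304) = -3.848 - j87.21 A.
Step 6 — Convert to polar: |I| = 87.3 A, ∠I = -92.5°.

I = 87.3∠-92.5° A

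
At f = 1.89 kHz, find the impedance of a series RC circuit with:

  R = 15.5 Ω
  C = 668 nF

Step 1 — Angular frequency: ω = 2π·f = 2π·1890 = 1.188e+04 rad/s.
Step 2 — Component impedances:
  R: Z = R = 15.5 Ω
  C: Z = 1/(jωC) = -j/(ω·C) = 0 - j126.1 Ω
Step 3 — Series combination: Z_total = R + C = 15.5 - j126.1 Ω = 127∠-83.0° Ω.

Z = 15.5 - j126.1 Ω = 127∠-83.0° Ω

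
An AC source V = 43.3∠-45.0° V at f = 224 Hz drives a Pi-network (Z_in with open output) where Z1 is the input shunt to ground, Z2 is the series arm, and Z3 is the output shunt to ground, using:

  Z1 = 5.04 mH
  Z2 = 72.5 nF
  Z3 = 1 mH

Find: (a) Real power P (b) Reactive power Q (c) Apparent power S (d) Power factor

Step 1 — Angular frequency: ω = 2π·f = 2π·224 = 1407 rad/s.
Step 2 — Component impedances:
  Z1: Z = jωL = j·1407·0.00504 = 0 + j7.093 Ω
  Z2: Z = 1/(jωC) = -j/(ω·C) = 0 - j9800 Ω
  Z3: Z = jωL = j·1407·0.001 = 0 + j1.407 Ω
Step 3 — With open output, the series arm Z2 and the output shunt Z3 appear in series to ground: Z2 + Z3 = 0 - j9799 Ω.
Step 4 — Parallel with input shunt Z1: Z_in = Z1 || (Z2 + Z3) = 0 + j7.099 Ω = 7.099∠90.0° Ω.
Step 5 — Source phasor: V = 43.3∠-45.0° V = 30.62 - j30.62 V.
Step 6 — Current: I = V / Z = -4.313 - j4.313 A = 6.1∠-135.0° A.
Step 7 — Complex power: S = V·I* = 0 + j264.1 VA.
Step 8 — Real power: P = Re(S) = 0 W.
Step 9 — Reactive power: Q = Im(S) = 264.1 VAR.
Step 10 — Apparent power: |S| = 264.1 VA.
Step 11 — Power factor: PF = P/|S| = 0 (lagging).

(a) P = 0 W  (b) Q = 264.1 VAR  (c) S = 264.1 VA  (d) PF = 0 (lagging)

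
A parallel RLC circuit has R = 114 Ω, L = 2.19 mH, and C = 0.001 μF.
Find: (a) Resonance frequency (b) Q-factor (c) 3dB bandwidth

Step 1 — Resonance: ω₀ = 1/√(LC) = 1/√(0.00219·1e-09) = 6.757e+05 rad/s.
Step 2 — f₀ = ω₀/(2π) = 1.075e+05 Hz.
Step 3 — Parallel Q: Q = R/(ω₀L) = 114/(6.757e+05·0.00219) = 0.07703.
Step 4 — Bandwidth: Δω = ω₀/Q = 8.772e+06 rad/s; BW = Δω/(2π) = 1.396e+06 Hz.

(a) f₀ = 1.075e+05 Hz  (b) Q = 0.07703  (c) BW = 1.396e+06 Hz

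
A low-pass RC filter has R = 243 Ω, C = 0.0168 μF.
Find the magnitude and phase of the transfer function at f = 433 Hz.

Step 1 — Angular frequency: ω = 2π·433 = 2721 rad/s.
Step 2 — Transfer function: H(jω) = 1/(1 + jωRC).
Step 3 — Denominator: 1 + jωRC = 1 + j·2721·243·1.68e-08 = 1 + j0.01111.
Step 4 — H = 0.9999 - j0.01111.
Step 5 — Magnitude: |H| = 0.9999 (-0.0 dB); phase: φ = -0.6°.

|H| = 0.9999 (-0.0 dB), φ = -0.6°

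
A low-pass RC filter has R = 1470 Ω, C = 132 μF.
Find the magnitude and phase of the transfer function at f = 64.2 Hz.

Step 1 — Angular frequency: ω = 2π·64.2 = 403.4 rad/s.
Step 2 — Transfer function: H(jω) = 1/(1 + jωRC).
Step 3 — Denominator: 1 + jωRC = 1 + j·403.4·1470·0.000132 = 1 + j78.27.
Step 4 — H = 0.0001632 - j0.01277.
Step 5 — Magnitude: |H| = 0.01277 (-37.9 dB); phase: φ = -89.3°.

|H| = 0.01277 (-37.9 dB), φ = -89.3°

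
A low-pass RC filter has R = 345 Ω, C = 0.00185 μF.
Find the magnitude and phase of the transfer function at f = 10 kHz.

Step 1 — Angular frequency: ω = 2π·1e+04 = 6.283e+04 rad/s.
Step 2 — Transfer function: H(jω) = 1/(1 + jωRC).
Step 3 — Denominator: 1 + jωRC = 1 + j·6.283e+04·345·1.85e-09 = 1 + j0.0401.
Step 4 — H = 0.9984 - j0.04004.
Step 5 — Magnitude: |H| = 0.9992 (-0.0 dB); phase: φ = -2.3°.

|H| = 0.9992 (-0.0 dB), φ = -2.3°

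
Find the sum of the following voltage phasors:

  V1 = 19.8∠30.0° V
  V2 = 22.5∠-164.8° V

Step 1 — Convert each phasor to rectangular form:
  V1 = 19.8·(cos(30.0°) + j·sin(30.0°)) = 17.15 + j9.9 V
  V2 = 22.5·(cos(-164.8°) + j·sin(-164.8°)) = -21.71 - j5.899 V
Step 2 — Sum components: V_total = -4.566 + j4.001 V.
Step 3 — Convert to polar: |V_total| = 6.07 V, ∠V_total = 138.8°.

V_total = 6.07∠138.8° V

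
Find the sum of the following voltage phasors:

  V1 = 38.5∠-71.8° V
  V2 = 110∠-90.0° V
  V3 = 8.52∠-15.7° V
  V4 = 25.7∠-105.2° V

Step 1 — Convert each phasor to rectangular form:
  V1 = 38.5·(cos(-71.8°) + j·sin(-71.8°)) = 12.02 - j36.57 V
  V2 = 110·(cos(-90.0°) + j·sin(-90.0°)) = 0 - j110 V
  V3 = 8.52·(cos(-15.7°) + j·sin(-15.7°)) = 8.202 - j2.306 V
  V4 = 25.7·(cos(-105.2°) + j·sin(-105.2°)) = -6.738 - j24.8 V
Step 2 — Sum components: V_total = 13.49 - j173.7 V.
Step 3 — Convert to polar: |V_total| = 174.2 V, ∠V_total = -85.6°.

V_total = 174.2∠-85.6° V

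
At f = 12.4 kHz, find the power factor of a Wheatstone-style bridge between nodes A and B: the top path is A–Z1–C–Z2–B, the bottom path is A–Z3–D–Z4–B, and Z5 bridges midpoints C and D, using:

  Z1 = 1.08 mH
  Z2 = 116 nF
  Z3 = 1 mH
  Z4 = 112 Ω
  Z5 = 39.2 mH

Step 1 — Angular frequency: ω = 2π·f = 2π·1.24e+04 = 7.791e+04 rad/s.
Step 2 — Component impedances:
  Z1: Z = jωL = j·7.791e+04·0.00108 = 0 + j84.14 Ω
  Z2: Z = 1/(jωC) = -j/(ω·C) = 0 - j110.6 Ω
  Z3: Z = jωL = j·7.791e+04·0.001 = 0 + j77.91 Ω
  Z4: Z = R = 112 Ω
  Z5: Z = jωL = j·7.791e+04·0.0392 = 0 + j3054 Ω
Step 3 — Bridge requires nodal analysis (the Z5 bridge couples midpoints C and D, so the two paths cannot be reduced to a simple series/parallel combination). Setting node B to ground and injecting 1 A at node A, the 3-node admittance system at A, C, D solves to V_A = Z_AB = 7.344 - j31.54 Ω = 32.38∠-76.9° Ω.
Step 4 — Power factor: PF = cos(φ) = Re(Z)/|Z| = 7.344/32.38 = 0.2268.
Step 5 — Type: Im(Z) = -31.54 ⇒ leading (phase φ = -76.9°).

PF = 0.2268 (leading, φ = -76.9°)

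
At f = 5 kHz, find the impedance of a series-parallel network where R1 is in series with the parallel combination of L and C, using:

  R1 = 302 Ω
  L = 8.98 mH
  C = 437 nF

Step 1 — Angular frequency: ω = 2π·f = 2π·5000 = 3.142e+04 rad/s.
Step 2 — Component impedances:
  R1: Z = R = 302 Ω
  L: Z = jωL = j·3.142e+04·0.00898 = 0 + j282.1 Ω
  C: Z = 1/(jωC) = -j/(ω·C) = 0 - j72.84 Ω
Step 3 — Parallel branch: L || C = 1/(1/L + 1/C) = 0 - j98.19 Ω.
Step 4 — Series with R1: Z_total = R1 + (L || C) = 302 - j98.19 Ω = 317.6∠-18.0° Ω.

Z = 302 - j98.19 Ω = 317.6∠-18.0° Ω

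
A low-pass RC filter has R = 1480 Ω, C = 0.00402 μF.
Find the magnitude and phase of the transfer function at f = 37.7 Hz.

Step 1 — Angular frequency: ω = 2π·37.7 = 236.9 rad/s.
Step 2 — Transfer function: H(jω) = 1/(1 + jωRC).
Step 3 — Denominator: 1 + jωRC = 1 + j·236.9·1480·4.02e-09 = 1 + j0.001409.
Step 4 — H = 1 - j0.001409.
Step 5 — Magnitude: |H| = 1 (-0.0 dB); phase: φ = -0.1°.

|H| = 1 (-0.0 dB), φ = -0.1°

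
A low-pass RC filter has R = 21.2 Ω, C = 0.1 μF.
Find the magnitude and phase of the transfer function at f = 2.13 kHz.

Step 1 — Angular frequency: ω = 2π·2130 = 1.338e+04 rad/s.
Step 2 — Transfer function: H(jω) = 1/(1 + jωRC).
Step 3 — Denominator: 1 + jωRC = 1 + j·1.338e+04·21.2·1e-07 = 1 + j0.02837.
Step 4 — H = 0.9992 - j0.02835.
Step 5 — Magnitude: |H| = 0.9996 (-0.0 dB); phase: φ = -1.6°.

|H| = 0.9996 (-0.0 dB), φ = -1.6°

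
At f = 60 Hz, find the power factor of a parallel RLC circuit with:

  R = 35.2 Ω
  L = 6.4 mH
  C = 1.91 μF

Step 1 — Angular frequency: ω = 2π·f = 2π·60 = 377 rad/s.
Step 2 — Component impedances:
  R: Z = R = 35.2 Ω
  L: Z = jωL = j·377·0.0064 = 0 + j2.413 Ω
  C: Z = 1/(jωC) = -j/(ω·C) = 0 - j1389 Ω
Step 3 — Parallel combination: 1/Z_total = 1/R + 1/L + 1/C; Z_total = 0.1652 + j2.406 Ω = 2.411∠86.1° Ω.
Step 4 — Power factor: PF = cos(φ) = Re(Z)/|Z| = 0.16518/2.4113 = 0.0685.
Step 5 — Type: Im(Z) = 2.406 ⇒ lagging (phase φ = 86.1°).

PF = 0.0685 (lagging, φ = 86.1°)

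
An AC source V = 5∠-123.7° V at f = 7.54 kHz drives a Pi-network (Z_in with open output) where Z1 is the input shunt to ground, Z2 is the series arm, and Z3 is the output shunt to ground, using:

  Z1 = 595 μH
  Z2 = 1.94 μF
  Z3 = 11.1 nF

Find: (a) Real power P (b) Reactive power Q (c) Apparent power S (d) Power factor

Step 1 — Angular frequency: ω = 2π·f = 2π·7540 = 4.738e+04 rad/s.
Step 2 — Component impedances:
  Z1: Z = jωL = j·4.738e+04·0.000595 = 0 + j28.19 Ω
  Z2: Z = 1/(jωC) = -j/(ω·C) = 0 - j10.88 Ω
  Z3: Z = 1/(jωC) = -j/(ω·C) = 0 - j1902 Ω
Step 3 — With open output, the series arm Z2 and the output shunt Z3 appear in series to ground: Z2 + Z3 = 0 - j1913 Ω.
Step 4 — Parallel with input shunt Z1: Z_in = Z1 || (Z2 + Z3) = 0 + j28.61 Ω = 28.61∠90.0° Ω.
Step 5 — Source phasor: V = 5∠-123.7° V = -2.774 - j4.16 V.
Step 6 — Current: I = V / Z = -0.1454 + j0.09697 A = 0.1748∠146.3° A.
Step 7 — Complex power: S = V·I* = 0 + j0.8738 VA.
Step 8 — Real power: P = Re(S) = 0 W.
Step 9 — Reactive power: Q = Im(S) = 0.8738 VAR.
Step 10 — Apparent power: |S| = 0.8738 VA.
Step 11 — Power factor: PF = P/|S| = 0 (lagging).

(a) P = 0 W  (b) Q = 0.8738 VAR  (c) S = 0.8738 VA  (d) PF = 0 (lagging)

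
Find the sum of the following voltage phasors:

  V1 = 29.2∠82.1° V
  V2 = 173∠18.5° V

Step 1 — Convert each phasor to rectangular form:
  V1 = 29.2·(cos(82.1°) + j·sin(82.1°)) = 4.013 + j28.92 V
  V2 = 173·(cos(18.5°) + j·sin(18.5°)) = 164.1 + j54.89 V
Step 2 — Sum components: V_total = 168.1 + j83.82 V.
Step 3 — Convert to polar: |V_total| = 187.8 V, ∠V_total = 26.5°.

V_total = 187.8∠26.5° V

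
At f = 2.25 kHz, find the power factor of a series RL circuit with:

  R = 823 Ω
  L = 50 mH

Step 1 — Angular frequency: ω = 2π·f = 2π·2250 = 1.414e+04 rad/s.
Step 2 — Component impedances:
  R: Z = R = 823 Ω
  L: Z = jωL = j·1.414e+04·0.05 = 0 + j706.9 Ω
Step 3 — Series combination: Z_total = R + L = 823 + j706.9 Ω = 1085∠40.7° Ω.
Step 4 — Power factor: PF = cos(φ) = Re(Z)/|Z| = 823/1084.9 = 0.7586.
Step 5 — Type: Im(Z) = 706.9 ⇒ lagging (phase φ = 40.7°).

PF = 0.7586 (lagging, φ = 40.7°)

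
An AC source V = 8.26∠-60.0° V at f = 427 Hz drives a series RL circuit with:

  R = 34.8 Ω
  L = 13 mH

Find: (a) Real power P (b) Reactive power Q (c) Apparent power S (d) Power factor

Step 1 — Angular frequency: ω = 2π·f = 2π·427 = 2683 rad/s.
Step 2 — Component impedances:
  R: Z = R = 34.8 Ω
  L: Z = jωL = j·2683·0.013 = 0 + j34.88 Ω
Step 3 — Series combination: Z_total = R + L = 34.8 + j34.88 Ω = 49.27∠45.1° Ω.
Step 4 — Source phasor: V = 8.26∠-60.0° V = 4.13 - j7.153 V.
Step 5 — Current: I = V / Z = -0.04357 - j0.1619 A = 0.1676∠-105.1° A.
Step 6 — Complex power: S = V·I* = 0.9781 + j0.9803 VA.
Step 7 — Real power: P = Re(S) = 0.9781 W.
Step 8 — Reactive power: Q = Im(S) = 0.9803 VAR.
Step 9 — Apparent power: |S| = 1.385 VA.
Step 10 — Power factor: PF = P/|S| = 0.7063 (lagging).

(a) P = 0.9781 W  (b) Q = 0.9803 VAR  (c) S = 1.385 VA  (d) PF = 0.7063 (lagging)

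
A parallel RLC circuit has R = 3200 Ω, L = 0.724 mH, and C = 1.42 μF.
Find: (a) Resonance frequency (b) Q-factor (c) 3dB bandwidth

Step 1 — Resonance: ω₀ = 1/√(LC) = 1/√(0.000724·1.42e-06) = 3.119e+04 rad/s.
Step 2 — f₀ = ω₀/(2π) = 4964 Hz.
Step 3 — Parallel Q: Q = R/(ω₀L) = 3200/(3.119e+04·0.000724) = 141.7.
Step 4 — Bandwidth: Δω = ω₀/Q = 220.1 rad/s; BW = Δω/(2π) = 35.03 Hz.

(a) f₀ = 4964 Hz  (b) Q = 141.7  (c) BW = 35.03 Hz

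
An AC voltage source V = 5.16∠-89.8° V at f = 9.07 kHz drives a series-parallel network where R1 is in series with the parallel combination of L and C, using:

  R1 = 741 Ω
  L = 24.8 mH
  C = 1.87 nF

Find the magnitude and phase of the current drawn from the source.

Step 1 — Angular frequency: ω = 2π·f = 2π·9070 = 5.699e+04 rad/s.
Step 2 — Component impedances:
  R1: Z = R = 741 Ω
  L: Z = jωL = j·5.699e+04·0.0248 = 0 + j1413 Ω
  C: Z = 1/(jωC) = -j/(ω·C) = 0 - j9384 Ω
Step 3 — Parallel branch: L || C = 1/(1/L + 1/C) = 0 + j1664 Ω.
Step 4 — Series with R1: Z_total = R1 + (L || C) = 741 + j1664 Ω = 1821∠66.0° Ω.
Step 5 — Source phasor: V = 5.16∠-89.8° V = 0.01801 - j5.16 V.
Step 6 — Ohm's law: I = V / Z_total = (0.01801 - j5.16) / (741 + j1664) = -0.002584 - j0.001161 A.
Step 7 — Convert to polar: |I| = 0.002833 A, ∠I = -155.8°.

I = 0.002833∠-155.8° A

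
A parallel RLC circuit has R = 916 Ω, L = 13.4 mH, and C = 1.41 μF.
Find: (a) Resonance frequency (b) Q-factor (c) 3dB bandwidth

Step 1 — Resonance: ω₀ = 1/√(LC) = 1/√(0.0134·1.41e-06) = 7275 rad/s.
Step 2 — f₀ = ω₀/(2π) = 1158 Hz.
Step 3 — Parallel Q: Q = R/(ω₀L) = 916/(7275·0.0134) = 9.396.
Step 4 — Bandwidth: Δω = ω₀/Q = 774.3 rad/s; BW = Δω/(2π) = 123.2 Hz.

(a) f₀ = 1158 Hz  (b) Q = 9.396  (c) BW = 123.2 Hz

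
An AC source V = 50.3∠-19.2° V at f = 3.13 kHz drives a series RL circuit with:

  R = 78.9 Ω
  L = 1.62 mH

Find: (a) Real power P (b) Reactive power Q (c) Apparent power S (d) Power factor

Step 1 — Angular frequency: ω = 2π·f = 2π·3130 = 1.967e+04 rad/s.
Step 2 — Component impedances:
  R: Z = R = 78.9 Ω
  L: Z = jωL = j·1.967e+04·0.00162 = 0 + j31.86 Ω
Step 3 — Series combination: Z_total = R + L = 78.9 + j31.86 Ω = 85.09∠22.0° Ω.
Step 4 — Source phasor: V = 50.3∠-19.2° V = 47.5 - j16.54 V.
Step 5 — Current: I = V / Z = 0.4449 - j0.3893 A = 0.5911∠-41.2° A.
Step 6 — Complex power: S = V·I* = 27.57 + j11.13 VA.
Step 7 — Real power: P = Re(S) = 27.57 W.
Step 8 — Reactive power: Q = Im(S) = 11.13 VAR.
Step 9 — Apparent power: |S| = 29.73 VA.
Step 10 — Power factor: PF = P/|S| = 0.9273 (lagging).

(a) P = 27.57 W  (b) Q = 11.13 VAR  (c) S = 29.73 VA  (d) PF = 0.9273 (lagging)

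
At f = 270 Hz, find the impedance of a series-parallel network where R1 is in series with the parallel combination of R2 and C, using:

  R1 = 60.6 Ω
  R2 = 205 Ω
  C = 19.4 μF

Step 1 — Angular frequency: ω = 2π·f = 2π·270 = 1696 rad/s.
Step 2 — Component impedances:
  R1: Z = R = 60.6 Ω
  R2: Z = R = 205 Ω
  C: Z = 1/(jωC) = -j/(ω·C) = 0 - j30.38 Ω
Step 3 — Parallel branch: R2 || C = 1/(1/R2 + 1/C) = 4.407 - j29.73 Ω.
Step 4 — Series with R1: Z_total = R1 + (R2 || C) = 65.01 - j29.73 Ω = 71.48∠-24.6° Ω.

Z = 65.01 - j29.73 Ω = 71.48∠-24.6° Ω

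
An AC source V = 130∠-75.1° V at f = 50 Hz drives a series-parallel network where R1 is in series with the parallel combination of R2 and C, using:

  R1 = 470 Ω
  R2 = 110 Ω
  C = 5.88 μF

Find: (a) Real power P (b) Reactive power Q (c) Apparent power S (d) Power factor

Step 1 — Angular frequency: ω = 2π·f = 2π·50 = 314.2 rad/s.
Step 2 — Component impedances:
  R1: Z = R = 470 Ω
  R2: Z = R = 110 Ω
  C: Z = 1/(jωC) = -j/(ω·C) = 0 - j541.3 Ω
Step 3 — Parallel branch: R2 || C = 1/(1/R2 + 1/C) = 105.6 - j21.47 Ω.
Step 4 — Series with R1: Z_total = R1 + (R2 || C) = 575.6 - j21.47 Ω = 576∠-2.1° Ω.
Step 5 — Source phasor: V = 130∠-75.1° V = 33.43 - j125.6 V.
Step 6 — Current: I = V / Z = 0.06612 - j0.2158 A = 0.2257∠-73.0° A.
Step 7 — Complex power: S = V·I* = 29.32 - j1.093 VA.
Step 8 — Real power: P = Re(S) = 29.32 W.
Step 9 — Reactive power: Q = Im(S) = -1.093 VAR.
Step 10 — Apparent power: |S| = 29.34 VA.
Step 11 — Power factor: PF = P/|S| = 0.9993 (leading).

(a) P = 29.32 W  (b) Q = -1.093 VAR  (c) S = 29.34 VA  (d) PF = 0.9993 (leading)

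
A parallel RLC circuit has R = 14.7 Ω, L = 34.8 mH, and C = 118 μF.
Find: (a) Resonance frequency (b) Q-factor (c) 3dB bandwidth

Step 1 — Resonance: ω₀ = 1/√(LC) = 1/√(0.0348·0.000118) = 493.5 rad/s.
Step 2 — f₀ = ω₀/(2π) = 78.54 Hz.
Step 3 — Parallel Q: Q = R/(ω₀L) = 14.7/(493.5·0.0348) = 0.856.
Step 4 — Bandwidth: Δω = ω₀/Q = 576.5 rad/s; BW = Δω/(2π) = 91.75 Hz.

(a) f₀ = 78.54 Hz  (b) Q = 0.856  (c) BW = 91.75 Hz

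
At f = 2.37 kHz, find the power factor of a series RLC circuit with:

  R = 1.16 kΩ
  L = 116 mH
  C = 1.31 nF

Step 1 — Angular frequency: ω = 2π·f = 2π·2370 = 1.489e+04 rad/s.
Step 2 — Component impedances:
  R: Z = R = 1160 Ω
  L: Z = jωL = j·1.489e+04·0.116 = 0 + j1727 Ω
  C: Z = 1/(jωC) = -j/(ω·C) = 0 - j5.126e+04 Ω
Step 3 — Series combination: Z_total = R + L + C = 1160 - j4.954e+04 Ω = 4.955e+04∠-88.7° Ω.
Step 4 — Power factor: PF = cos(φ) = Re(Z)/|Z| = 1160/4.955e+04 = 0.02341.
Step 5 — Type: Im(Z) = -4.954e+04 ⇒ leading (phase φ = -88.7°).

PF = 0.02341 (leading, φ = -88.7°)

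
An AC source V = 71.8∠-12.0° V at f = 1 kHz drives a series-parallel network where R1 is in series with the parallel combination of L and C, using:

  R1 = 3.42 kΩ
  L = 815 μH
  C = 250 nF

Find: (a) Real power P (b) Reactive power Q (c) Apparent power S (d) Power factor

Step 1 — Angular frequency: ω = 2π·f = 2π·1000 = 6283 rad/s.
Step 2 — Component impedances:
  R1: Z = R = 3420 Ω
  L: Z = jωL = j·6283·0.000815 = 0 + j5.121 Ω
  C: Z = 1/(jωC) = -j/(ω·C) = 0 - j636.6 Ω
Step 3 — Parallel branch: L || C = 1/(1/L + 1/C) = 0 + j5.162 Ω.
Step 4 — Series with R1: Z_total = R1 + (L || C) = 3420 + j5.162 Ω = 3420∠0.1° Ω.
Step 5 — Source phasor: V = 71.8∠-12.0° V = 70.23 - j14.93 V.
Step 6 — Current: I = V / Z = 0.02053 - j0.004396 A = 0.02099∠-12.1° A.
Step 7 — Complex power: S = V·I* = 1.507 + j0.002275 VA.
Step 8 — Real power: P = Re(S) = 1.507 W.
Step 9 — Reactive power: Q = Im(S) = 0.002275 VAR.
Step 10 — Apparent power: |S| = 1.507 VA.
Step 11 — Power factor: PF = P/|S| = 1 (lagging).

(a) P = 1.507 W  (b) Q = 0.002275 VAR  (c) S = 1.507 VA  (d) PF = 1 (lagging)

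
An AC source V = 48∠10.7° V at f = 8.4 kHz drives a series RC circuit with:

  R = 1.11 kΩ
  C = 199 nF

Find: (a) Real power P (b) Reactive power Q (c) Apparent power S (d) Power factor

Step 1 — Angular frequency: ω = 2π·f = 2π·8400 = 5.278e+04 rad/s.
Step 2 — Component impedances:
  R: Z = R = 1110 Ω
  C: Z = 1/(jωC) = -j/(ω·C) = 0 - j95.21 Ω
Step 3 — Series combination: Z_total = R + C = 1110 - j95.21 Ω = 1114∠-4.9° Ω.
Step 4 — Source phasor: V = 48∠10.7° V = 47.17 + j8.912 V.
Step 5 — Current: I = V / Z = 0.0415 + j0.01159 A = 0.04309∠15.6° A.
Step 6 — Complex power: S = V·I* = 2.061 - j0.1767 VA.
Step 7 — Real power: P = Re(S) = 2.061 W.
Step 8 — Reactive power: Q = Im(S) = -0.1767 VAR.
Step 9 — Apparent power: |S| = 2.068 VA.
Step 10 — Power factor: PF = P/|S| = 0.9963 (leading).

(a) P = 2.061 W  (b) Q = -0.1767 VAR  (c) S = 2.068 VA  (d) PF = 0.9963 (leading)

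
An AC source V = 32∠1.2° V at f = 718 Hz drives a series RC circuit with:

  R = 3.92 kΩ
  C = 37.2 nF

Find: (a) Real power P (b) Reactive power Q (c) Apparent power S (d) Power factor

Step 1 — Angular frequency: ω = 2π·f = 2π·718 = 4511 rad/s.
Step 2 — Component impedances:
  R: Z = R = 3920 Ω
  C: Z = 1/(jωC) = -j/(ω·C) = 0 - j5959 Ω
Step 3 — Series combination: Z_total = R + C = 3920 - j5959 Ω = 7133∠-56.7° Ω.
Step 4 — Source phasor: V = 32∠1.2° V = 31.99 + j0.6702 V.
Step 5 — Current: I = V / Z = 0.002387 + j0.003799 A = 0.004486∠57.9° A.
Step 6 — Complex power: S = V·I* = 0.0789 - j0.1199 VA.
Step 7 — Real power: P = Re(S) = 0.0789 W.
Step 8 — Reactive power: Q = Im(S) = -0.1199 VAR.
Step 9 — Apparent power: |S| = 0.1436 VA.
Step 10 — Power factor: PF = P/|S| = 0.5496 (leading).

(a) P = 0.0789 W  (b) Q = -0.1199 VAR  (c) S = 0.1436 VA  (d) PF = 0.5496 (leading)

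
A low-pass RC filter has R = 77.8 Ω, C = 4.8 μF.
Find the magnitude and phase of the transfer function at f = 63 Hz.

Step 1 — Angular frequency: ω = 2π·63 = 395.8 rad/s.
Step 2 — Transfer function: H(jω) = 1/(1 + jωRC).
Step 3 — Denominator: 1 + jωRC = 1 + j·395.8·77.8·4.8e-06 = 1 + j0.1478.
Step 4 — H = 0.9786 - j0.1447.
Step 5 — Magnitude: |H| = 0.9893 (-0.1 dB); phase: φ = -8.4°.

|H| = 0.9893 (-0.1 dB), φ = -8.4°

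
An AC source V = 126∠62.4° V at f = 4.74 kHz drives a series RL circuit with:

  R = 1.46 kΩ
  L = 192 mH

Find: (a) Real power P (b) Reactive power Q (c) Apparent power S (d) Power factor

Step 1 — Angular frequency: ω = 2π·f = 2π·4740 = 2.978e+04 rad/s.
Step 2 — Component impedances:
  R: Z = R = 1460 Ω
  L: Z = jωL = j·2.978e+04·0.192 = 0 + j5718 Ω
Step 3 — Series combination: Z_total = R + L = 1460 + j5718 Ω = 5902∠75.7° Ω.
Step 4 — Source phasor: V = 126∠62.4° V = 58.38 + j111.7 V.
Step 5 — Current: I = V / Z = 0.02078 - j0.004903 A = 0.02135∠-13.3° A.
Step 6 — Complex power: S = V·I* = 0.6655 + j2.606 VA.
Step 7 — Real power: P = Re(S) = 0.6655 W.
Step 8 — Reactive power: Q = Im(S) = 2.606 VAR.
Step 9 — Apparent power: |S| = 2.69 VA.
Step 10 — Power factor: PF = P/|S| = 0.2474 (lagging).

(a) P = 0.6655 W  (b) Q = 2.606 VAR  (c) S = 2.69 VA  (d) PF = 0.2474 (lagging)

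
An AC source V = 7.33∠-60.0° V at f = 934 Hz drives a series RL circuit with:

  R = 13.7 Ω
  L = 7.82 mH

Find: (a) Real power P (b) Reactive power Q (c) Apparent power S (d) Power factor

Step 1 — Angular frequency: ω = 2π·f = 2π·934 = 5868 rad/s.
Step 2 — Component impedances:
  R: Z = R = 13.7 Ω
  L: Z = jωL = j·5868·0.00782 = 0 + j45.89 Ω
Step 3 — Series combination: Z_total = R + L = 13.7 + j45.89 Ω = 47.89∠73.4° Ω.
Step 4 — Source phasor: V = 7.33∠-60.0° V = 3.665 - j6.348 V.
Step 5 — Current: I = V / Z = -0.1051 - j0.1112 A = 0.153∠-133.4° A.
Step 6 — Complex power: S = V·I* = 0.3209 + j1.075 VA.
Step 7 — Real power: P = Re(S) = 0.3209 W.
Step 8 — Reactive power: Q = Im(S) = 1.075 VAR.
Step 9 — Apparent power: |S| = 1.122 VA.
Step 10 — Power factor: PF = P/|S| = 0.2861 (lagging).

(a) P = 0.3209 W  (b) Q = 1.075 VAR  (c) S = 1.122 VA  (d) PF = 0.2861 (lagging)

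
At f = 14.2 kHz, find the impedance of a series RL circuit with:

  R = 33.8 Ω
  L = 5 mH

Step 1 — Angular frequency: ω = 2π·f = 2π·1.42e+04 = 8.922e+04 rad/s.
Step 2 — Component impedances:
  R: Z = R = 33.8 Ω
  L: Z = jωL = j·8.922e+04·0.005 = 0 + j446.1 Ω
Step 3 — Series combination: Z_total = R + L = 33.8 + j446.1 Ω = 447.4∠85.7° Ω.

Z = 33.8 + j446.1 Ω = 447.4∠85.7° Ω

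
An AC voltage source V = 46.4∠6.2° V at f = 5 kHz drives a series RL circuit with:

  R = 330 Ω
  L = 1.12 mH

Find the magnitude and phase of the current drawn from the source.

Step 1 — Angular frequency: ω = 2π·f = 2π·5000 = 3.142e+04 rad/s.
Step 2 — Component impedances:
  R: Z = R = 330 Ω
  L: Z = jωL = j·3.142e+04·0.00112 = 0 + j35.19 Ω
Step 3 — Series combination: Z_total = R + L = 330 + j35.19 Ω = 331.9∠6.1° Ω.
Step 4 — Source phasor: V = 46.4∠6.2° V = 46.13 + j5.011 V.
Step 5 — Ohm's law: I = V / Z_total = (46.13 + j5.011) / (330 + j35.19) = 0.1398 + j0.0002779 A.
Step 6 — Convert to polar: |I| = 0.1398 A, ∠I = 0.1°.

I = 0.1398∠0.1° A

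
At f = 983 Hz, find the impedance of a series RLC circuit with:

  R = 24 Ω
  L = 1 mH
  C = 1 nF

Step 1 — Angular frequency: ω = 2π·f = 2π·983 = 6176 rad/s.
Step 2 — Component impedances:
  R: Z = R = 24 Ω
  L: Z = jωL = j·6176·0.001 = 0 + j6.176 Ω
  C: Z = 1/(jωC) = -j/(ω·C) = 0 - j1.619e+05 Ω
Step 3 — Series combination: Z_total = R + L + C = 24 - j1.619e+05 Ω = 1.619e+05∠-90.0° Ω.

Z = 24 - j1.619e+05 Ω = 1.619e+05∠-90.0° Ω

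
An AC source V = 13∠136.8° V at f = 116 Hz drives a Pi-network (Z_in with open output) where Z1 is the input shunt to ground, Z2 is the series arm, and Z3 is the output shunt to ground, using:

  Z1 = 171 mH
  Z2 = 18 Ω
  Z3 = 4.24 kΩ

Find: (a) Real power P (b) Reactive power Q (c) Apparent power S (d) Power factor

Step 1 — Angular frequency: ω = 2π·f = 2π·116 = 728.8 rad/s.
Step 2 — Component impedances:
  Z1: Z = jωL = j·728.8·0.171 = 0 + j124.6 Ω
  Z2: Z = R = 18 Ω
  Z3: Z = R = 4240 Ω
Step 3 — With open output, the series arm Z2 and the output shunt Z3 appear in series to ground: Z2 + Z3 = 4258 Ω.
Step 4 — Parallel with input shunt Z1: Z_in = Z1 || (Z2 + Z3) = 3.645 + j124.5 Ω = 124.6∠88.3° Ω.
Step 5 — Source phasor: V = 13∠136.8° V = -9.477 + j8.899 V.
Step 6 — Current: I = V / Z = 0.06918 + j0.07813 A = 0.1044∠48.5° A.
Step 7 — Complex power: S = V·I* = 0.03969 + j1.356 VA.
Step 8 — Real power: P = Re(S) = 0.03969 W.
Step 9 — Reactive power: Q = Im(S) = 1.356 VAR.
Step 10 — Apparent power: |S| = 1.357 VA.
Step 11 — Power factor: PF = P/|S| = 0.02926 (lagging).

(a) P = 0.03969 W  (b) Q = 1.356 VAR  (c) S = 1.357 VA  (d) PF = 0.02926 (lagging)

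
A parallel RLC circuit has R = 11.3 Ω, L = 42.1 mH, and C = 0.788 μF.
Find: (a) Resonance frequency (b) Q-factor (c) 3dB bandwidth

Step 1 — Resonance: ω₀ = 1/√(LC) = 1/√(0.0421·7.88e-07) = 5490 rad/s.
Step 2 — f₀ = ω₀/(2π) = 873.8 Hz.
Step 3 — Parallel Q: Q = R/(ω₀L) = 11.3/(5490·0.0421) = 0.04889.
Step 4 — Bandwidth: Δω = ω₀/Q = 1.123e+05 rad/s; BW = Δω/(2π) = 1.787e+04 Hz.

(a) f₀ = 873.8 Hz  (b) Q = 0.04889  (c) BW = 1.787e+04 Hz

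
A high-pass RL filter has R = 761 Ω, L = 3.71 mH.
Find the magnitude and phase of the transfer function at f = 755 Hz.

Step 1 — Angular frequency: ω = 2π·755 = 4744 rad/s.
Step 2 — Transfer function: H(jω) = jωL/(R + jωL).
Step 3 — Numerator jωL = j·17.6; denominator R + jωL = 761 + j17.6.
Step 4 — H = 0.0005346 + j0.02311.
Step 5 — Magnitude: |H| = 0.02312 (-32.7 dB); phase: φ = 88.7°.

|H| = 0.02312 (-32.7 dB), φ = 88.7°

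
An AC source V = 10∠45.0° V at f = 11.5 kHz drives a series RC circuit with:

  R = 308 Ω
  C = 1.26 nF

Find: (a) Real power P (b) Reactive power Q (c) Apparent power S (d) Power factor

Step 1 — Angular frequency: ω = 2π·f = 2π·1.15e+04 = 7.226e+04 rad/s.
Step 2 — Component impedances:
  R: Z = R = 308 Ω
  C: Z = 1/(jωC) = -j/(ω·C) = 0 - j1.098e+04 Ω
Step 3 — Series combination: Z_total = R + C = 308 - j1.098e+04 Ω = 1.099e+04∠-88.4° Ω.
Step 4 — Source phasor: V = 10∠45.0° V = 7.071 + j7.071 V.
Step 5 — Current: I = V / Z = -0.0006252 + j0.0006613 A = 0.0009101∠133.4° A.
Step 6 — Complex power: S = V·I* = 0.0002551 - j0.009097 VA.
Step 7 — Real power: P = Re(S) = 0.0002551 W.
Step 8 — Reactive power: Q = Im(S) = -0.009097 VAR.
Step 9 — Apparent power: |S| = 0.009101 VA.
Step 10 — Power factor: PF = P/|S| = 0.02803 (leading).

(a) P = 0.0002551 W  (b) Q = -0.009097 VAR  (c) S = 0.009101 VA  (d) PF = 0.02803 (leading)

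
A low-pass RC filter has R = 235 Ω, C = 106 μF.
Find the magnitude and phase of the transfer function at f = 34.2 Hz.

Step 1 — Angular frequency: ω = 2π·34.2 = 214.9 rad/s.
Step 2 — Transfer function: H(jω) = 1/(1 + jωRC).
Step 3 — Denominator: 1 + jωRC = 1 + j·214.9·235·0.000106 = 1 + j5.353.
Step 4 — H = 0.03372 - j0.1805.
Step 5 — Magnitude: |H| = 0.1836 (-14.7 dB); phase: φ = -79.4°.

|H| = 0.1836 (-14.7 dB), φ = -79.4°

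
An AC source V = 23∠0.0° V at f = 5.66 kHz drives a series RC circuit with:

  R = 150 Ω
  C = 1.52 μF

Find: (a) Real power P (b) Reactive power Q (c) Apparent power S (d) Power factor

Step 1 — Angular frequency: ω = 2π·f = 2π·5660 = 3.556e+04 rad/s.
Step 2 — Component impedances:
  R: Z = R = 150 Ω
  C: Z = 1/(jωC) = -j/(ω·C) = 0 - j18.5 Ω
Step 3 — Series combination: Z_total = R + C = 150 - j18.5 Ω = 151.1∠-7.0° Ω.
Step 4 — Source phasor: V = 23∠0.0° V = 23 V.
Step 5 — Current: I = V / Z = 0.151 + j0.01863 A = 0.1522∠7.0° A.
Step 6 — Complex power: S = V·I* = 3.474 - j0.4284 VA.
Step 7 — Real power: P = Re(S) = 3.474 W.
Step 8 — Reactive power: Q = Im(S) = -0.4284 VAR.
Step 9 — Apparent power: |S| = 3.5 VA.
Step 10 — Power factor: PF = P/|S| = 0.9925 (leading).

(a) P = 3.474 W  (b) Q = -0.4284 VAR  (c) S = 3.5 VA  (d) PF = 0.9925 (leading)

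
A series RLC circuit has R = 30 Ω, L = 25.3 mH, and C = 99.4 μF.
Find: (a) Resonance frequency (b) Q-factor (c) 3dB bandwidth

Step 1 — Resonance condition Im(Z)=0 gives ω₀ = 1/√(LC).
Step 2 — ω₀ = 1/√(0.0253·9.94e-05) = 630.6 rad/s.
Step 3 — f₀ = ω₀/(2π) = 100.4 Hz.
Step 4 — Series Q: Q = ω₀L/R = 630.6·0.0253/30 = 0.5318.
Step 5 — 3dB bandwidth: Δω = ω₀/Q = 1186 rad/s; BW = Δω/(2π) = 188.7 Hz.

(a) f₀ = 100.4 Hz  (b) Q = 0.5318  (c) BW = 188.7 Hz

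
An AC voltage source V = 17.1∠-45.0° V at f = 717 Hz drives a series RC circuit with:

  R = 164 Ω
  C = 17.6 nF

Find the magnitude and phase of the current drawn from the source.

Step 1 — Angular frequency: ω = 2π·f = 2π·717 = 4505 rad/s.
Step 2 — Component impedances:
  R: Z = R = 164 Ω
  C: Z = 1/(jωC) = -j/(ω·C) = 0 - j1.261e+04 Ω
Step 3 — Series combination: Z_total = R + C = 164 - j1.261e+04 Ω = 1.261e+04∠-89.3° Ω.
Step 4 — Source phasor: V = 17.1∠-45.0° V = 12.09 - j12.09 V.
Step 5 — Ohm's law: I = V / Z_total = (12.09 - j12.09) / (164 - j1.261e+04) = 0.000971 + j0.0009461 A.
Step 6 — Convert to polar: |I| = 0.001356 A, ∠I = 44.3°.

I = 0.001356∠44.3° A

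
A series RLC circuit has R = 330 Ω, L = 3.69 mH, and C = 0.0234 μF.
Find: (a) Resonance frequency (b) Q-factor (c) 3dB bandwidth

Step 1 — Resonance: ω₀ = 1/√(LC) = 1/√(0.00369·2.34e-08) = 1.076e+05 rad/s.
Step 2 — f₀ = ω₀/(2π) = 1.713e+04 Hz.
Step 3 — Series Q: Q = ω₀L/R = 1.076e+05·0.00369/330 = 1.203.
Step 4 — Bandwidth: Δω = ω₀/Q = 8.943e+04 rad/s; BW = Δω/(2π) = 1.423e+04 Hz.

(a) f₀ = 1.713e+04 Hz  (b) Q = 1.203  (c) BW = 1.423e+04 Hz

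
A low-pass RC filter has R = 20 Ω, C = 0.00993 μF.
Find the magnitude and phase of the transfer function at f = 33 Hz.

Step 1 — Angular frequency: ω = 2π·33 = 207.3 rad/s.
Step 2 — Transfer function: H(jω) = 1/(1 + jωRC).
Step 3 — Denominator: 1 + jωRC = 1 + j·207.3·20·9.93e-09 = 1 + j4.118e-05.
Step 4 — H = 1 - j4.118e-05.
Step 5 — Magnitude: |H| = 1 (-0.0 dB); phase: φ = -0.0°.

|H| = 1 (-0.0 dB), φ = -0.0°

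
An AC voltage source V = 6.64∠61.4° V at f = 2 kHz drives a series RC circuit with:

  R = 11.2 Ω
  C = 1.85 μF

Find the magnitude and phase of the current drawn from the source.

Step 1 — Angular frequency: ω = 2π·f = 2π·2000 = 1.257e+04 rad/s.
Step 2 — Component impedances:
  R: Z = R = 11.2 Ω
  C: Z = 1/(jωC) = -j/(ω·C) = 0 - j43.01 Ω
Step 3 — Series combination: Z_total = R + C = 11.2 - j43.01 Ω = 44.45∠-75.4° Ω.
Step 4 — Source phasor: V = 6.64∠61.4° V = 3.179 + j5.83 V.
Step 5 — Ohm's law: I = V / Z_total = (3.179 + j5.83) / (11.2 - j43.01) = -0.1089 + j0.1023 A.
Step 6 — Convert to polar: |I| = 0.1494 A, ∠I = 136.8°.

I = 0.1494∠136.8° A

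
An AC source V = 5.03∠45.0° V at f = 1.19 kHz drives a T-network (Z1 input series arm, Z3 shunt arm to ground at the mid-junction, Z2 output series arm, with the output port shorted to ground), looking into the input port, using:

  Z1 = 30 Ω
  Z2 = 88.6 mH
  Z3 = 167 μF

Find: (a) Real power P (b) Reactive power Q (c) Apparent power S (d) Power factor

Step 1 — Angular frequency: ω = 2π·f = 2π·1190 = 7477 rad/s.
Step 2 — Component impedances:
  Z1: Z = R = 30 Ω
  Z2: Z = jωL = j·7477·0.0886 = 0 + j662.5 Ω
  Z3: Z = 1/(jωC) = -j/(ω·C) = 0 - j0.8009 Ω
Step 3 — With the output port shorted to ground, the output series arm Z2 runs from the junction to ground; the shunt arm Z3 also runs from the junction to ground. They appear in parallel: Z3 || Z2 = 0 - j0.8018 Ω.
Step 4 — Series with input arm Z1: Z_in = Z1 + (Z3 || Z2) = 30 - j0.8018 Ω = 30.01∠-1.5° Ω.
Step 5 — Source phasor: V = 5.03∠45.0° V = 3.557 + j3.557 V.
Step 6 — Current: I = V / Z = 0.1153 + j0.1216 A = 0.1676∠46.5° A.
Step 7 — Complex power: S = V·I* = 0.8428 - j0.02253 VA.
Step 8 — Real power: P = Re(S) = 0.8428 W.
Step 9 — Reactive power: Q = Im(S) = -0.02253 VAR.
Step 10 — Apparent power: |S| = 0.8431 VA.
Step 11 — Power factor: PF = P/|S| = 0.9996 (leading).

(a) P = 0.8428 W  (b) Q = -0.02253 VAR  (c) S = 0.8431 VA  (d) PF = 0.9996 (leading)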